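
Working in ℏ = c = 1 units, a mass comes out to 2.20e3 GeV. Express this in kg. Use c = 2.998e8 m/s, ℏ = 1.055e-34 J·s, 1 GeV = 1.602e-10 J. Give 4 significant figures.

3.921e-24 kg

Mass is [E]/c²; divide by c².
1 GeV → 1/c² × (1 GeV in J) = 1.782e-27 kg.
Result: 2.20e3 × 1.782e-27 = 3.921e-24 kg.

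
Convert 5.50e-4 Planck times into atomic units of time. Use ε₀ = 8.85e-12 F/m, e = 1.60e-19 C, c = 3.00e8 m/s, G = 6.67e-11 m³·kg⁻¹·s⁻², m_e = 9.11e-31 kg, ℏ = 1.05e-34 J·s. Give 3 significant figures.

1.23e-30

Planck time: t_P = √(ℏG/c⁵) = 5.37e-44 s
atomic unit of time: τ_au = (4πε₀)²ℏ³/(m_e e⁴) = 2.40e-17 s
5.50e-4 × 5.37e-44 / 2.40e-17 = 1.23e-30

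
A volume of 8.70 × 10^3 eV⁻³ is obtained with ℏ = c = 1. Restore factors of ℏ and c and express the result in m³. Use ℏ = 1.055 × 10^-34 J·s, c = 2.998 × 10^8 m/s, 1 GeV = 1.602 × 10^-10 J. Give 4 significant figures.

Volume is [L]³ = [E]⁻³·(ℏc)³.
1 GeV⁻³ → (ℏc)³ × (1 GeV in J)⁻³ = 7.696 × 10^-48 m³.
Convert the energy scale: 8.70 × 10^3 eV⁻³ = 8.70 × 10^30 GeV⁻³.
Result: 8.70 × 10^30 × 7.696 × 10^-48 = 6.696 × 10^-17 m³.

6.696 × 10^-17 m³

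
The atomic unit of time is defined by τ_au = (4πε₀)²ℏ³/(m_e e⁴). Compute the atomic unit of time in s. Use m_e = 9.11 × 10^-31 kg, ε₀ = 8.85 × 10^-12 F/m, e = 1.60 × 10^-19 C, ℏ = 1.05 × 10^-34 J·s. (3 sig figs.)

τ_au = (4πε₀)²ℏ³/(m_e e⁴)
E_h = 4.38 × 10^-18 J
ℏ/E_h = 2.40 × 10^-17 s

2.40 × 10^-17 s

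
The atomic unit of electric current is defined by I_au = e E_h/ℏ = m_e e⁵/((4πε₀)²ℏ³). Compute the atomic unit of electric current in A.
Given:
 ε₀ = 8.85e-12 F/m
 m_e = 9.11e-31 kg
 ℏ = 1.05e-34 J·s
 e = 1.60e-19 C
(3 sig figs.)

6.67e-3 A

I_au = e E_h/ℏ = m_e e⁵/((4πε₀)²ℏ³)
E_h = 4.38e-18 J
e·E_h/ℏ = 6.67e-3 A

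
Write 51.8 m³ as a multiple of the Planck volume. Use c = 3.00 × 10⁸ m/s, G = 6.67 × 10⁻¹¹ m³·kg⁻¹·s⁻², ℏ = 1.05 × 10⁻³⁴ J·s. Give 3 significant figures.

Planck volume: V_P = (ℏG/c³)^(3/2) = 4.18 × 10⁻¹⁰⁵ m³.
51.8 / 4.18 × 10⁻¹⁰⁵ = 1.24 × 10¹⁰⁶

1.24 × 10¹⁰⁶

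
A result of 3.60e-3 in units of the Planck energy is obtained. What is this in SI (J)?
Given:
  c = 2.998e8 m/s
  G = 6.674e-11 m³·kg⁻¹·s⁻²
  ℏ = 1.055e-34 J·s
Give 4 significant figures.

One Planck energy: E_P = √(ℏc⁵/G) = 1.957e9 J.
3.60e-3 × 1.957e9 J = 7.044e6 J

7.044e6 J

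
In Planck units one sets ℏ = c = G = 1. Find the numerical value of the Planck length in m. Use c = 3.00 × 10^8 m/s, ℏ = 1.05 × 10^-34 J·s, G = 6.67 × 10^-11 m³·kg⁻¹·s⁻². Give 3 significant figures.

1.61 × 10^-35 m

ℓ_P = √(ℏG/c³)
  = √(2.59 × 10^-70)
  = 1.61 × 10^-35 m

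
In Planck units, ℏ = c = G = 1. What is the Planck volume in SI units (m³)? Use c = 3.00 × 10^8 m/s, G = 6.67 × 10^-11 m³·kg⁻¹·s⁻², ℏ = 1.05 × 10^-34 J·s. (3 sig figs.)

4.18 × 10^-105 m³

Dimensional analysis gives V_P = (ℏG/c³)^(3/2).
  = √(1.75 × 10^-209)
  = 4.18 × 10^-105 m³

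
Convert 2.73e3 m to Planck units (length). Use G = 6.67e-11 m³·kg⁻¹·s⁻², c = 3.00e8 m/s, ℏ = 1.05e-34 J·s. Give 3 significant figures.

Planck length: ℓ_P = √(ℏG/c³) = 1.61e-35 m.
2.73e3 / 1.61e-35 = 1.70e38

1.70e38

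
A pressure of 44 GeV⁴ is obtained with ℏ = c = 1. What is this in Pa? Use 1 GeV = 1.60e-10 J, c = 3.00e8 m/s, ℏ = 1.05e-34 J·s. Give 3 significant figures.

Pressure is [E]/[L]³ = [E]⁴/(ℏc)³.
1 GeV⁴ → 1/(ℏc)³ × (1 GeV in J)⁴ = 2.10e37 Pa.
Result: 44 × 2.10e37 = 9.23e38 Pa.

9.23e38 Pa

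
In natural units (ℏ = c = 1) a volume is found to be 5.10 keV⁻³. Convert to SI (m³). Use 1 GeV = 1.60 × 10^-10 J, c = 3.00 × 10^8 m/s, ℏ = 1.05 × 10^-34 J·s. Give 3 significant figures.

Volume is [L]³ = [E]⁻³·(ℏc)³.
1 GeV⁻³ → (ℏc)³ × (1 GeV in J)⁻³ = 7.63 × 10^-48 m³.
Convert the energy scale: 5.10 keV⁻³ = 5.10 × 10^18 GeV⁻³.
Result: 5.10 × 10^18 × 7.63 × 10^-48 = 3.89 × 10^-29 m³.

3.89 × 10^-29 m³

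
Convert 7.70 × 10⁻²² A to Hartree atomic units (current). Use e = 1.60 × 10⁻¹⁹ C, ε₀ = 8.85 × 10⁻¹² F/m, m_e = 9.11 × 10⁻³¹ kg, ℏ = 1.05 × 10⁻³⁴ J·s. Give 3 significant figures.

1.15 × 10⁻¹⁹

atomic unit of electric current: I_au = e E_h/ℏ = m_e e⁵/((4πε₀)²ℏ³) = 6.67 × 10⁻³ A.
7.70 × 10⁻²² / 6.67 × 10⁻³ = 1.15 × 10⁻¹⁹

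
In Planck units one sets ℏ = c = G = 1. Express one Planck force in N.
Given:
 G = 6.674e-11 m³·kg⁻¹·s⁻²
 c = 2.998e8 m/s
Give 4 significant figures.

F_P = c⁴/G
  = 8.078e33 / 6.674e-11
  = 1.210e44 N

1.210e44 N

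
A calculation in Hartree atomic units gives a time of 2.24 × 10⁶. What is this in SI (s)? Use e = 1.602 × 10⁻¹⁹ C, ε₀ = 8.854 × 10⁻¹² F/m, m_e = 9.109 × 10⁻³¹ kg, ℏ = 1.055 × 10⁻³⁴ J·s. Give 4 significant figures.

One atomic unit of time: τ_au = (4πε₀)²ℏ³/(m_e e⁴) = 2.423 × 10⁻¹⁷ s.
2.24 × 10⁶ × 2.423 × 10⁻¹⁷ s = 5.427 × 10⁻¹¹ s

5.427 × 10⁻¹¹ s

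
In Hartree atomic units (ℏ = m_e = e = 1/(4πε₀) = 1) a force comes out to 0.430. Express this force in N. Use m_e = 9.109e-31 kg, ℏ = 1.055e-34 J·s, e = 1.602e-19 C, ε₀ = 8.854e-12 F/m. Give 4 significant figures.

3.534e-8 N

One atomic unit of force: F_au = E_h/a₀ = m_e²e⁶/((4πε₀)³ℏ⁴) = 8.220e-8 N.
0.430 × 8.220e-8 N = 3.534e-8 N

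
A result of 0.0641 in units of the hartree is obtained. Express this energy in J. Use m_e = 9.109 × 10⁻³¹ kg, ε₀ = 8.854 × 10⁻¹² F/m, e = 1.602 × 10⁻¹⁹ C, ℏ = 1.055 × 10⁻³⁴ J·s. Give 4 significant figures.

One hartree: E_h = m_e e⁴/(4πε₀ℏ)² = 4.354 × 10⁻¹⁸ J.
0.0641 × 4.354 × 10⁻¹⁸ J = 2.791 × 10⁻¹⁹ J

2.791 × 10⁻¹⁹ J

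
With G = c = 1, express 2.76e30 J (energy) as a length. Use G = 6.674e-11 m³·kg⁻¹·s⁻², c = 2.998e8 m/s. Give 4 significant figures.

2.280e-14 m

Energy → length via G/c⁴.
2.76e30 J × (G/c⁴) = 2.280e-14 m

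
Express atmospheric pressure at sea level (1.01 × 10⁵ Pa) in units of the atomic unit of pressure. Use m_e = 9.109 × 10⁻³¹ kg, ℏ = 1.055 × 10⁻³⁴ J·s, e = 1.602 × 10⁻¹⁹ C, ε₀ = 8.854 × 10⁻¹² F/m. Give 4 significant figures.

atomic unit of pressure: P_au = E_h/a₀³ = m_e⁴e¹⁰/((4πε₀)⁵ℏ⁸) = 2.929 × 10¹³ Pa.
1.01 × 10⁵ / 2.929 × 10¹³ = 3.448 × 10⁻⁹

3.448 × 10⁻⁹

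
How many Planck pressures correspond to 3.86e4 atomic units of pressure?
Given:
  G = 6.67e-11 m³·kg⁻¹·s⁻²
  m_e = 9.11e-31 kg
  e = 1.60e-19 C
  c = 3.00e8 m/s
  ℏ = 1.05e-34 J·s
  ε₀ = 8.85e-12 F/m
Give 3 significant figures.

2.48e-96

atomic unit of pressure: P_au = E_h/a₀³ = m_e⁴e¹⁰/((4πε₀)⁵ℏ⁸) = 3.01e13 Pa
Planck pressure: p_P = c⁷/(ℏG²) = 4.68e113 Pa
3.86e4 × 3.01e13 / 4.68e113 = 2.48e-96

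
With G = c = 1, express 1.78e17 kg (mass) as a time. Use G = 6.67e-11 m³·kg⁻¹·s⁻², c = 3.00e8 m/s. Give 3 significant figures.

4.40e-19 s

Mass → time via G/c³.
1.78e17 kg × (G/c³) = 4.40e-19 s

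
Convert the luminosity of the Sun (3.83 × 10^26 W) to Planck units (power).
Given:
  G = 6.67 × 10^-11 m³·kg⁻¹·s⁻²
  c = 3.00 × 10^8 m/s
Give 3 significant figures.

1.05 × 10^-26

Planck power: P_P = c⁵/G = 3.64 × 10^52 W.
3.83 × 10^26 / 3.64 × 10^52 = 1.05 × 10^-26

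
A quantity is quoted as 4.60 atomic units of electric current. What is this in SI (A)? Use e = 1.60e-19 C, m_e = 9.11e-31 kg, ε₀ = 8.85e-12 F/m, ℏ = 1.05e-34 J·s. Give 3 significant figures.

One atomic unit of electric current: I_au = e E_h/ℏ = m_e e⁵/((4πε₀)²ℏ³) = 6.67e-3 A.
4.60 × 6.67e-3 A = 0.0307 A

0.0307 A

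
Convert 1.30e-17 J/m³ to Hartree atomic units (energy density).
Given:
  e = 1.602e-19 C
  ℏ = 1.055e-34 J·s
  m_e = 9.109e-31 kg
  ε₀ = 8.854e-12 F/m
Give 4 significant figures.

4.438e-31

atomic unit of energy density: u_au = E_h/a₀³ = m_e⁴e¹⁰/((4πε₀)⁵ℏ⁸) = 2.929e13 J/m³.
1.30e-17 / 2.929e13 = 4.438e-31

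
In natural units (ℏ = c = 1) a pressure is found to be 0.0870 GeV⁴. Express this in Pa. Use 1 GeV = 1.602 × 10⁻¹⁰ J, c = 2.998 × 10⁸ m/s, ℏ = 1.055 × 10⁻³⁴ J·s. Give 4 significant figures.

1.811 × 10³⁶ Pa

Pressure is [E]/[L]³ = [E]⁴/(ℏc)³.
1 GeV⁴ → 1/(ℏc)³ × (1 GeV in J)⁴ = 2.082 × 10³⁷ Pa.
Result: 0.0870 × 2.082 × 10³⁷ = 1.811 × 10³⁶ Pa.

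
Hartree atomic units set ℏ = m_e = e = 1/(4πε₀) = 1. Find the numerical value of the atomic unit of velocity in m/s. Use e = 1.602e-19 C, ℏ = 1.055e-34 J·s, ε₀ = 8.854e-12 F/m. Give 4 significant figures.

2.186e6 m/s

The unique combination of the constants set to 1 with dimensions of velocity is v_au = e²/(4πε₀ℏ).
  = 2.566e-38 / 1.174e-44
  = 2.186e6 m/s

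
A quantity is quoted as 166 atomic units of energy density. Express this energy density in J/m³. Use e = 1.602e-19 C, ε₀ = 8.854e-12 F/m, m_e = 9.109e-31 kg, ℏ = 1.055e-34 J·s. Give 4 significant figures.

4.862e15 J/m³

One atomic unit of energy density: u_au = E_h/a₀³ = m_e⁴e¹⁰/((4πε₀)⁵ℏ⁸) = 2.929e13 J/m³.
166 × 2.929e13 J/m³ = 4.862e15 J/m³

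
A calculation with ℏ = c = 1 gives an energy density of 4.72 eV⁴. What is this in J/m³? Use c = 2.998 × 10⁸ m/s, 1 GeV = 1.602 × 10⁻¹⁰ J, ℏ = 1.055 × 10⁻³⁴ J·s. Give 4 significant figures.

98.25 J/m³

[E]/[L]³ = [E]⁴/(ℏc)³; restore (ℏc)⁻³.
1 GeV⁴ → 1/(ℏc)³ × (1 GeV in J)⁴ = 2.082 × 10³⁷ J/m³.
Convert the energy scale: 4.72 eV⁴ = 4.72 × 10⁻³⁶ GeV⁴.
Result: 4.72 × 10⁻³⁶ × 2.082 × 10³⁷ = 98.25 J/m³.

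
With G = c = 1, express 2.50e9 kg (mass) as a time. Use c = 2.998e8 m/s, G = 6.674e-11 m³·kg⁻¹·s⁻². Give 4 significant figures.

6.192e-27 s

Mass → time via G/c³.
2.50e9 kg × (G/c³) = 6.192e-27 s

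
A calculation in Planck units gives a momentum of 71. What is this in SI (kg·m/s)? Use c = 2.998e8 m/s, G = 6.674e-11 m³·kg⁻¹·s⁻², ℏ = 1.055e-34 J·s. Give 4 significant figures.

463.4 kg·m/s

One Planck momentum: p_P = √(ℏc³/G) = 6.527 kg·m/s.
71 × 6.527 kg·m/s = 463.4 kg·m/s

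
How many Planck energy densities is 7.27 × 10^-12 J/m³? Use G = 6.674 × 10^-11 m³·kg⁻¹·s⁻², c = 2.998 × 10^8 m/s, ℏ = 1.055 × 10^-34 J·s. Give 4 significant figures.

Planck energy density: u_P = c⁷/(ℏG²) = 4.632 × 10^113 J/m³.
7.27 × 10^-12 / 4.632 × 10^113 = 1.569 × 10^-125

1.569 × 10^-125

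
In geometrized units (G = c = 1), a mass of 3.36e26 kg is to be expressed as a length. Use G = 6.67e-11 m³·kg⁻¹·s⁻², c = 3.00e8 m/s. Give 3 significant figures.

In G = c = 1 units mass has dimensions of length; the conversion factor is G/c².
3.36e26 kg × (G/c²) = 0.249 m

0.249 m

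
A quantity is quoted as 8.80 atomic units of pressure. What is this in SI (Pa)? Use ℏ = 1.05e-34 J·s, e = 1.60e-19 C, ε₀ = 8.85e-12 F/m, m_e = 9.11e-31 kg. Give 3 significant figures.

2.65e14 Pa

One atomic unit of pressure: P_au = E_h/a₀³ = m_e⁴e¹⁰/((4πε₀)⁵ℏ⁸) = 3.01e13 Pa.
8.80 × 3.01e13 Pa = 2.65e14 Pa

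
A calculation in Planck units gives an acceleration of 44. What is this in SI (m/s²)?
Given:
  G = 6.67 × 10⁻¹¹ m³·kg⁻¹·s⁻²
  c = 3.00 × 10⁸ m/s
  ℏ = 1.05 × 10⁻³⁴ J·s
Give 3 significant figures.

One Planck acceleration: a_P = √(c⁷/(ℏG)) = 5.59 × 10⁵¹ m/s².
44 × 5.59 × 10⁵¹ m/s² = 2.46 × 10⁵³ m/s²

2.46 × 10⁵³ m/s²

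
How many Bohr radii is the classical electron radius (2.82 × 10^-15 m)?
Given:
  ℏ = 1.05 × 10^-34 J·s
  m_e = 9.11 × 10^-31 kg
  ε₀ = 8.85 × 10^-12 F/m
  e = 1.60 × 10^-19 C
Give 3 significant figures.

Bohr radius: a₀ = 4πε₀ℏ²/(m_e e²) = 5.26 × 10^-11 m.
2.82 × 10^-15 / 5.26 × 10^-11 = 5.36 × 10^-5

5.36 × 10^-5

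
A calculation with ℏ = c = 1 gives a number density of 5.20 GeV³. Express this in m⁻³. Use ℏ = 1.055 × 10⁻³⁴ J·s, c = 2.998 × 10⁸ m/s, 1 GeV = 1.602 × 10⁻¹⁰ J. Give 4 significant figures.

Number density is [L]⁻³ = [E]³/(ℏc)³.
1 GeV³ → 1/(ℏc)³ × (1 GeV in J)³ = 1.299 × 10⁴⁷ m⁻³.
Result: 5.20 × 1.299 × 10⁴⁷ = 6.757 × 10⁴⁷ m⁻³.

6.757 × 10⁴⁷ m⁻³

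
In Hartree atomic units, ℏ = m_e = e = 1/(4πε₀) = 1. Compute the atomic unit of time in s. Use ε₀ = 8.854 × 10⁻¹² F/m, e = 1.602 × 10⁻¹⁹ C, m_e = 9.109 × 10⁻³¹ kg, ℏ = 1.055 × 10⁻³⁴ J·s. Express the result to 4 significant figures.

2.423 × 10⁻¹⁷ s

The unique combination of the constants set to 1 with dimensions of time is τ_au = (4πε₀)²ℏ³/(m_e e⁴).
E_h = 4.354 × 10⁻¹⁸ J
ℏ/E_h = 2.423 × 10⁻¹⁷ s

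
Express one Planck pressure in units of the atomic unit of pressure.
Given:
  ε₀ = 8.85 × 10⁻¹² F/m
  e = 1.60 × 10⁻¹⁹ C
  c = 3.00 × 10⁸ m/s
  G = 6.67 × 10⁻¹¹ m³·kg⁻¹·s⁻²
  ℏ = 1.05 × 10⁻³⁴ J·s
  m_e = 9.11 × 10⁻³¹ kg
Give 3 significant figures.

1.55 × 10¹⁰⁰

Planck pressure: p_P = c⁷/(ℏG²) = 4.68 × 10¹¹³ Pa
atomic unit of pressure: P_au = E_h/a₀³ = m_e⁴e¹⁰/((4πε₀)⁵ℏ⁸) = 3.01 × 10¹³ Pa
ratio = 4.68 × 10¹¹³ / 3.01 × 10¹³ = 1.55 × 10¹⁰⁰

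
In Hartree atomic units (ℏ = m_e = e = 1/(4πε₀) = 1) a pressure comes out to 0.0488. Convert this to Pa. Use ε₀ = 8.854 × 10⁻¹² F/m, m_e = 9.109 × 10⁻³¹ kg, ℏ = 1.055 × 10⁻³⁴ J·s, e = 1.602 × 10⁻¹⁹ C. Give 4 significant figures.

One atomic unit of pressure: P_au = E_h/a₀³ = m_e⁴e¹⁰/((4πε₀)⁵ℏ⁸) = 2.929 × 10¹³ Pa.
0.0488 × 2.929 × 10¹³ Pa = 1.429 × 10¹² Pa

1.429 × 10¹² Pa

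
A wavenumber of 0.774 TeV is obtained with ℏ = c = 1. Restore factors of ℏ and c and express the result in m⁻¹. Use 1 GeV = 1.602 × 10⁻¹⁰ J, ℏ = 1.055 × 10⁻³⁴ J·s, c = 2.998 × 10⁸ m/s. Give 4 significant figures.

Inverse length is [E]/(ℏc).
1 GeV → 1/(ℏc) × (1 GeV in J) = 5.065 × 10¹⁵ m⁻¹.
Convert the energy scale: 0.774 TeV = 774 GeV.
Result: 774 × 5.065 × 10¹⁵ = 3.920 × 10¹⁸ m⁻¹.

3.920 × 10¹⁸ m⁻¹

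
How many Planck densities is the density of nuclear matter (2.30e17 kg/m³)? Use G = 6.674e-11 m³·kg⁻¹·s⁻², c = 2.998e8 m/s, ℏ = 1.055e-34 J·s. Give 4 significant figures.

4.463e-80

Planck density: ρ_P = c⁵/(ℏG²) = 5.154e96 kg/m³.
2.30e17 / 5.154e96 = 4.463e-80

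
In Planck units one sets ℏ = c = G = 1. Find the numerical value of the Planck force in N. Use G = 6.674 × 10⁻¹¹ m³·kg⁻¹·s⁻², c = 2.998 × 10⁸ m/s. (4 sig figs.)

F_P = c⁴/G
  = 8.078 × 10³³ / 6.674 × 10⁻¹¹
  = 1.210 × 10⁴⁴ N

1.210 × 10⁴⁴ N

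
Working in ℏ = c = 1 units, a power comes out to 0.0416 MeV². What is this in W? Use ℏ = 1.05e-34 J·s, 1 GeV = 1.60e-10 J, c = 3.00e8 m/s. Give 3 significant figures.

Power is [E]/[T] = [E]²/ℏ.
1 GeV² → 1/ℏ × (1 GeV in J)² = 2.44e14 W.
Convert the energy scale: 0.0416 MeV² = 4.16e-8 GeV².
Result: 4.16e-8 × 2.44e14 = 1.01e7 W.

1.01e7 W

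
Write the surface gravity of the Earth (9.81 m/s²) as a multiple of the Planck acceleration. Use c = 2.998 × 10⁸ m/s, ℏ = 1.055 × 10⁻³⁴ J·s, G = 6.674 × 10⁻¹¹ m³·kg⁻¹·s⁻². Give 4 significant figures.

1.764 × 10⁻⁵¹

Planck acceleration: a_P = √(c⁷/(ℏG)) = 5.560 × 10⁵¹ m/s².
9.81 / 5.560 × 10⁵¹ = 1.764 × 10⁻⁵¹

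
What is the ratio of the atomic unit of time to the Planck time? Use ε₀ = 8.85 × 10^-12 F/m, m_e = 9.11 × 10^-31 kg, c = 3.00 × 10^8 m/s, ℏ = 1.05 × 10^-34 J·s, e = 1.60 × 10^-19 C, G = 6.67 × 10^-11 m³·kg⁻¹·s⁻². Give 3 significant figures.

atomic unit of time: τ_au = (4πε₀)²ℏ³/(m_e e⁴) = 2.40 × 10^-17 s
Planck time: t_P = √(ℏG/c⁵) = 5.37 × 10^-44 s
ratio = 2.40 × 10^-17 / 5.37 × 10^-44 = 4.47 × 10^26

4.47 × 10^26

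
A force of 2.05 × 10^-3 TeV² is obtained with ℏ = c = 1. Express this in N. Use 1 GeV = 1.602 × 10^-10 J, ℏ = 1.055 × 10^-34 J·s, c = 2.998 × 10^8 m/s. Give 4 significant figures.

1.663 × 10^9 N

Force is [E]/[L] = [E]²/(ℏc); restore (ℏc)⁻¹.
1 GeV² → 1/(ℏc) × (1 GeV in J)² = 8.114 × 10^5 N.
Convert the energy scale: 2.05 × 10^-3 TeV² = 2.05 × 10^3 GeV².
Result: 2.05 × 10^3 × 8.114 × 10^5 = 1.663 × 10^9 N.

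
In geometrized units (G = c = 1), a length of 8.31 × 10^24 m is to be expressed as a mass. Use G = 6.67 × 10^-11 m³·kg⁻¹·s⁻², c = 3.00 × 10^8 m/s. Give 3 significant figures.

1.12 × 10^52 kg

Length → mass via c²/G.
8.31 × 10^24 m × (c²/G) = 1.12 × 10^52 kg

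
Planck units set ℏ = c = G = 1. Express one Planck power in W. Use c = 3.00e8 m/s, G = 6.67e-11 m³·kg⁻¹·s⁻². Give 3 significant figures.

3.64e52 W

From ℏ = c = G = 1 the power scale is P_P = c⁵/G.
  = 2.43e42 / 6.67e-11
  = 3.64e52 W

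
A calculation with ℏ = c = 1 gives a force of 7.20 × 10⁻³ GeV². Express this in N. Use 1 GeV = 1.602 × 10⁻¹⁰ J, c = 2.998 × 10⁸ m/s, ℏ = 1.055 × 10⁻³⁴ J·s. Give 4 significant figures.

Force is [E]/[L] = [E]²/(ℏc); restore (ℏc)⁻¹.
1 GeV² → 1/(ℏc) × (1 GeV in J)² = 8.114 × 10⁵ N.
Result: 7.20 × 10⁻³ × 8.114 × 10⁵ = 5.842 × 10³ N.

5.842 × 10³ N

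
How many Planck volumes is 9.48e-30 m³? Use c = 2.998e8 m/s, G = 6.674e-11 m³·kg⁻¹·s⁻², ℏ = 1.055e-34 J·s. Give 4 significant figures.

Planck volume: V_P = (ℏG/c³)^(3/2) = 4.224e-105 m³.
9.48e-30 / 4.224e-105 = 2.244e75

2.244e75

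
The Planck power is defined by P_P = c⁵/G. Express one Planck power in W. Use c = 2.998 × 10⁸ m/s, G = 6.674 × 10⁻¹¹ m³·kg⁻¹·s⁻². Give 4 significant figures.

P_P = c⁵/G
  = 2.422 × 10⁴² / 6.674 × 10⁻¹¹
  = 3.629 × 10⁵² W

3.629 × 10⁵² W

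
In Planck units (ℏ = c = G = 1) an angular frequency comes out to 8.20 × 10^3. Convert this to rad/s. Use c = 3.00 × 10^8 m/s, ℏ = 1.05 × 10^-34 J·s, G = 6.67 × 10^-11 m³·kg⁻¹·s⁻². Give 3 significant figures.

One Planck angular frequency: ω_P = √(c⁵/(ℏG)) = 1.86 × 10^43 rad/s.
8.20 × 10^3 × 1.86 × 10^43 rad/s = 1.53 × 10^47 rad/s

1.53 × 10^47 rad/s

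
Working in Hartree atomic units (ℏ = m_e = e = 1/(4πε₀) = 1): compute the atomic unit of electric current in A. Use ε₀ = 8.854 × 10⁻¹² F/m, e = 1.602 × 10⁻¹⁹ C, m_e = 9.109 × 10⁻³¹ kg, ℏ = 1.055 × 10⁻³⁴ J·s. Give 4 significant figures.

6.612 × 10⁻³ A

From ℏ = m_e = e = 1/(4πε₀) = 1 the current scale is I_au = e E_h/ℏ = m_e e⁵/((4πε₀)²ℏ³).
E_h = 4.354 × 10⁻¹⁸ J
e·E_h/ℏ = 6.612 × 10⁻³ A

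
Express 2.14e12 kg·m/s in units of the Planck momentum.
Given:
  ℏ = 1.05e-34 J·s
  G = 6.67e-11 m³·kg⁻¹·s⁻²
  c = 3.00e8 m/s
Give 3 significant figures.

3.28e11

Planck momentum: p_P = √(ℏc³/G) = 6.52 kg·m/s.
2.14e12 / 6.52 = 3.28e11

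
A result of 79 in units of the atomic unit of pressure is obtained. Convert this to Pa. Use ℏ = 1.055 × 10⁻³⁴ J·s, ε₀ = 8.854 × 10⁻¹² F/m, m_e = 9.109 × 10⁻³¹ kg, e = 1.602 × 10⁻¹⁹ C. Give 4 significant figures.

2.314 × 10¹⁵ Pa

One atomic unit of pressure: P_au = E_h/a₀³ = m_e⁴e¹⁰/((4πε₀)⁵ℏ⁸) = 2.929 × 10¹³ Pa.
79 × 2.929 × 10¹³ Pa = 2.314 × 10¹⁵ Pa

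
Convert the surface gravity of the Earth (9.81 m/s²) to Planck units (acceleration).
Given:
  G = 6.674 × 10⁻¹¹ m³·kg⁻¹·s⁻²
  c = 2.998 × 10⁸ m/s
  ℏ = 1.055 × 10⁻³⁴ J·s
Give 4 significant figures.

Planck acceleration: a_P = √(c⁷/(ℏG)) = 5.560 × 10⁵¹ m/s².
9.81 / 5.560 × 10⁵¹ = 1.764 × 10⁻⁵¹

1.764 × 10⁻⁵¹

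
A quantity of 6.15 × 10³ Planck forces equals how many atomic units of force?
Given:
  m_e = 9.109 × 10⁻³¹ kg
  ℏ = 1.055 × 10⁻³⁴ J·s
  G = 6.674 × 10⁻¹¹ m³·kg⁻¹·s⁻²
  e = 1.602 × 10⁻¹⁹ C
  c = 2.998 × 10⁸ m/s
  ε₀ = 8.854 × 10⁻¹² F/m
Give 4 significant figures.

9.056 × 10⁵⁴

Planck force: F_P = c⁴/G = 1.210 × 10⁴⁴ N
atomic unit of force: F_au = E_h/a₀ = m_e²e⁶/((4πε₀)³ℏ⁴) = 8.220 × 10⁻⁸ N
6.15 × 10³ × 1.210 × 10⁴⁴ / 8.220 × 10⁻⁸ = 9.056 × 10⁵⁴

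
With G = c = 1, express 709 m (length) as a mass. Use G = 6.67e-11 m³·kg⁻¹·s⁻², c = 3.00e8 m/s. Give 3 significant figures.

Length → mass via c²/G.
709 m × (c²/G) = 9.57e29 kg

9.57e29 kg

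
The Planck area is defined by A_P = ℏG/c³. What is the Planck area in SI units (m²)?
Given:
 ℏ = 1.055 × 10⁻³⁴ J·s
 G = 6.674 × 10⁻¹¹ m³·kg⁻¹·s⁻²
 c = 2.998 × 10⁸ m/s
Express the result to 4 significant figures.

2.613 × 10⁻⁷⁰ m²

A_P = ℏG/c³
  = 7.041 × 10⁻⁴⁵ / 2.695 × 10²⁵
  = 2.613 × 10⁻⁷⁰ m²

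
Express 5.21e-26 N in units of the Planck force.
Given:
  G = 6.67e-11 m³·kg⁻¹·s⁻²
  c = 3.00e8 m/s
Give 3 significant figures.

4.29e-70

Planck force: F_P = c⁴/G = 1.21e44 N.
5.21e-26 / 1.21e44 = 4.29e-70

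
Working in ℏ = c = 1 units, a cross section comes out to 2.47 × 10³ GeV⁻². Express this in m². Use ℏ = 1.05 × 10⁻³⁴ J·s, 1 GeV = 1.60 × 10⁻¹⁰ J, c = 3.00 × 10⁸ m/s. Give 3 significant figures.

Area is [L]² = [E]⁻²·(ℏc)²; restore (ℏc)².
1 GeV⁻² → (ℏc)² × (1 GeV in J)⁻² = 3.88 × 10⁻³² m².
Result: 2.47 × 10³ × 3.88 × 10⁻³² = 9.57 × 10⁻²⁹ m².

9.57 × 10⁻²⁹ m²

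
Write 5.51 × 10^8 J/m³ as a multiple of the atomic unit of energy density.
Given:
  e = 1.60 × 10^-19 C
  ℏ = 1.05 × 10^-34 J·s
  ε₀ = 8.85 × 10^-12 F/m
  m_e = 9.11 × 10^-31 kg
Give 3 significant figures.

1.83 × 10^-5

atomic unit of energy density: u_au = E_h/a₀³ = m_e⁴e¹⁰/((4πε₀)⁵ℏ⁸) = 3.01 × 10^13 J/m³.
5.51 × 10^8 / 3.01 × 10^13 = 1.83 × 10^-5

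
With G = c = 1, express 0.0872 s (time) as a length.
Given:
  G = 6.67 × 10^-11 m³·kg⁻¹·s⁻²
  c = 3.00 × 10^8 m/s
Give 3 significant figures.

Time → length via c.
0.0872 s × (c) = 2.62 × 10^7 m

2.62 × 10^7 m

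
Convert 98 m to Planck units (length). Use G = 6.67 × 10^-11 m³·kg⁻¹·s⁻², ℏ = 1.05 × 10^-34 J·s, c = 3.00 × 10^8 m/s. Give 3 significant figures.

6.08 × 10^36

Planck length: ℓ_P = √(ℏG/c³) = 1.61 × 10^-35 m.
98 / 1.61 × 10^-35 = 6.08 × 10^36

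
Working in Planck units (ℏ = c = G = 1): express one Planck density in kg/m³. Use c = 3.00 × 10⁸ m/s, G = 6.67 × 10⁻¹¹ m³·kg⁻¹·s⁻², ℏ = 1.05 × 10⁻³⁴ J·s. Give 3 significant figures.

5.20 × 10⁹⁶ kg/m³

The unique combination of the constants set to 1 with dimensions of density is ρ_P = c⁵/(ℏG²).
  = 2.43 × 10⁴² / 4.67 × 10⁻⁵⁵
  = 5.20 × 10⁹⁶ kg/m³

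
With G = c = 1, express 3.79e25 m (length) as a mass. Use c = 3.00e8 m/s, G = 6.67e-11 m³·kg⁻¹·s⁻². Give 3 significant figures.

Length → mass via c²/G.
3.79e25 m × (c²/G) = 5.11e52 kg

5.11e52 kg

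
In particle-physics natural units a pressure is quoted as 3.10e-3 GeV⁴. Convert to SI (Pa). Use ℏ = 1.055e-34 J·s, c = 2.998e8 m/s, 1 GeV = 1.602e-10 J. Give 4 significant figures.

6.453e34 Pa

Pressure is [E]/[L]³ = [E]⁴/(ℏc)³.
1 GeV⁴ → 1/(ℏc)³ × (1 GeV in J)⁴ = 2.082e37 Pa.
Result: 3.10e-3 × 2.082e37 = 6.453e34 Pa.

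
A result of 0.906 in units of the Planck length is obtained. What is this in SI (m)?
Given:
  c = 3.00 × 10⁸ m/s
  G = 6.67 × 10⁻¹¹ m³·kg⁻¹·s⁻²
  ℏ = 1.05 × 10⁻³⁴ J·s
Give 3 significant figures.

1.46 × 10⁻³⁵ m

One Planck length: ℓ_P = √(ℏG/c³) = 1.61 × 10⁻³⁵ m.
0.906 × 1.61 × 10⁻³⁵ m = 1.46 × 10⁻³⁵ m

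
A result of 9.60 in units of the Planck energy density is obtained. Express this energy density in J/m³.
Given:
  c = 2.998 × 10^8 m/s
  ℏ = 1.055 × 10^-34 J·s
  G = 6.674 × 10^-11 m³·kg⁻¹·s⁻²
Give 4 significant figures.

One Planck energy density: u_P = c⁷/(ℏG²) = 4.632 × 10^113 J/m³.
9.60 × 4.632 × 10^113 J/m³ = 4.447 × 10^114 J/m³

4.447 × 10^114 J/m³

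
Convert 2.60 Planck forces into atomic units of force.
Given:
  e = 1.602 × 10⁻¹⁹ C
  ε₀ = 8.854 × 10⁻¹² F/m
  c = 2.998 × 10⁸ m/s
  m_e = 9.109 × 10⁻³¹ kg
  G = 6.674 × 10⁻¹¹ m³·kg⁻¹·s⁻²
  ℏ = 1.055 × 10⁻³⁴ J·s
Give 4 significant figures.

Planck force: F_P = c⁴/G = 1.210 × 10⁴⁴ N
atomic unit of force: F_au = E_h/a₀ = m_e²e⁶/((4πε₀)³ℏ⁴) = 8.220 × 10⁻⁸ N
2.60 × 1.210 × 10⁴⁴ / 8.220 × 10⁻⁸ = 3.829 × 10⁵¹

3.829 × 10⁵¹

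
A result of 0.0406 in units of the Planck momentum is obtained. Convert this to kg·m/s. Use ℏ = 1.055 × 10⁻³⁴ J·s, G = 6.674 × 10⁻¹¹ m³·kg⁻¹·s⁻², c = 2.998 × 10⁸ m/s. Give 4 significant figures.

One Planck momentum: p_P = √(ℏc³/G) = 6.527 kg·m/s.
0.0406 × 6.527 kg·m/s = 0.2650 kg·m/s

0.2650 kg·m/s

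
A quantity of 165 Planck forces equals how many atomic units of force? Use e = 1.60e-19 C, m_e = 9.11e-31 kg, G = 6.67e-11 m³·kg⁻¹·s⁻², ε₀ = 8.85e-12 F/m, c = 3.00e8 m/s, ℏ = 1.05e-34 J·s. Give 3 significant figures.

2.41e53

Planck force: F_P = c⁴/G = 1.21e44 N
atomic unit of force: F_au = E_h/a₀ = m_e²e⁶/((4πε₀)³ℏ⁴) = 8.33e-8 N
165 × 1.21e44 / 8.33e-8 = 2.41e53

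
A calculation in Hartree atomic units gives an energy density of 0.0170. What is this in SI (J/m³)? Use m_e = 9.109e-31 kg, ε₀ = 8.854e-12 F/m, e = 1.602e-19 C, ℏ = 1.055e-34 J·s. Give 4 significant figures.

One atomic unit of energy density: u_au = E_h/a₀³ = m_e⁴e¹⁰/((4πε₀)⁵ℏ⁸) = 2.929e13 J/m³.
0.0170 × 2.929e13 J/m³ = 4.980e11 J/m³

4.980e11 J/m³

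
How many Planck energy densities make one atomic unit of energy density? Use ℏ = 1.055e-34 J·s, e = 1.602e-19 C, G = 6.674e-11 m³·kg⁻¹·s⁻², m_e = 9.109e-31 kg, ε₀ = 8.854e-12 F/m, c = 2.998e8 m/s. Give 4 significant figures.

6.323e-101

atomic unit of energy density: u_au = E_h/a₀³ = m_e⁴e¹⁰/((4πε₀)⁵ℏ⁸) = 2.929e13 J/m³
Planck energy density: u_P = c⁷/(ℏG²) = 4.632e113 J/m³
ratio = 2.929e13 / 4.632e113 = 6.323e-101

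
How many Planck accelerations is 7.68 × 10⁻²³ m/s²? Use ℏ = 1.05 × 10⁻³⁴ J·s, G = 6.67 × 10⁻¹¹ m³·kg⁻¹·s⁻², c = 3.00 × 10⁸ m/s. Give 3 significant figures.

Planck acceleration: a_P = √(c⁷/(ℏG)) = 5.59 × 10⁵¹ m/s².
7.68 × 10⁻²³ / 5.59 × 10⁵¹ = 1.37 × 10⁻⁷⁴

1.37 × 10⁻⁷⁴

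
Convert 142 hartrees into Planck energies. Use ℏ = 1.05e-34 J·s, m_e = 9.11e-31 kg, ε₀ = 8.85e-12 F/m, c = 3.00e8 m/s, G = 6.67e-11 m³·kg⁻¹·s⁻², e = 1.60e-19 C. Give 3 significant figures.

3.18e-25

hartree: E_h = m_e e⁴/(4πε₀ℏ)² = 4.38e-18 J
Planck energy: E_P = √(ℏc⁵/G) = 1.96e9 J
142 × 4.38e-18 / 1.96e9 = 3.18e-25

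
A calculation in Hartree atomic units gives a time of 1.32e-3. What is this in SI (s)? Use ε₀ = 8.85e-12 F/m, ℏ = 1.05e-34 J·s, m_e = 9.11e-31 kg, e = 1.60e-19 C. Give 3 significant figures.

One atomic unit of time: τ_au = (4πε₀)²ℏ³/(m_e e⁴) = 2.40e-17 s.
1.32e-3 × 2.40e-17 s = 3.17e-20 s

3.17e-20 s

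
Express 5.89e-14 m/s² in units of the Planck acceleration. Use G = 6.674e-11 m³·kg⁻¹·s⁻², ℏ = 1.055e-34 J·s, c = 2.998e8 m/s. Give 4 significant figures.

Planck acceleration: a_P = √(c⁷/(ℏG)) = 5.560e51 m/s².
5.89e-14 / 5.560e51 = 1.059e-65

1.059e-65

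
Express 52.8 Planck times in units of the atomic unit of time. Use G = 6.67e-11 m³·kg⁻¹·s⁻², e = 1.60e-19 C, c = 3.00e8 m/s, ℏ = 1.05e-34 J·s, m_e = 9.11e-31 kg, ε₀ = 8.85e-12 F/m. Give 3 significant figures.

1.18e-25

Planck time: t_P = √(ℏG/c⁵) = 5.37e-44 s
atomic unit of time: τ_au = (4πε₀)²ℏ³/(m_e e⁴) = 2.40e-17 s
52.8 × 5.37e-44 / 2.40e-17 = 1.18e-25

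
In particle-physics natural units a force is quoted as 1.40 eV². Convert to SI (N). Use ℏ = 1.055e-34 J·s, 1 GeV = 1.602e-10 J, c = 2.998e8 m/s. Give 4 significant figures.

1.136e-12 N

Force is [E]/[L] = [E]²/(ℏc); restore (ℏc)⁻¹.
1 GeV² → 1/(ℏc) × (1 GeV in J)² = 8.114e5 N.
Convert the energy scale: 1.40 eV² = 1.40e-18 GeV².
Result: 1.40e-18 × 8.114e5 = 1.136e-12 N.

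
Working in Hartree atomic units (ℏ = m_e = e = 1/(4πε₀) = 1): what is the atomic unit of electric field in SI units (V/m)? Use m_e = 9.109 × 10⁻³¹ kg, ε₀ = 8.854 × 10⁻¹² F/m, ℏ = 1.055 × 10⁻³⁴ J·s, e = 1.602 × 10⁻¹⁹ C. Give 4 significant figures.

From ℏ = m_e = e = 1/(4πε₀) = 1 the electric field scale is E_au = E_h/(e a₀) = m_e²e⁵/((4πε₀)³ℏ⁴).
E_h = 4.354 × 10⁻¹⁸ J
a₀ = 5.297 × 10⁻¹¹ m
E_h/(e·a₀) = 5.131 × 10¹¹ V/m

5.131 × 10¹¹ V/m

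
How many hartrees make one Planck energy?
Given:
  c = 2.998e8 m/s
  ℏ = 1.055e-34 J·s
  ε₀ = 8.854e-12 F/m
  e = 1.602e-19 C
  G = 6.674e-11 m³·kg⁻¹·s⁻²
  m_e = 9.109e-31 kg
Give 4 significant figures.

4.494e26

Planck energy: E_P = √(ℏc⁵/G) = 1.957e9 J
hartree: E_h = m_e e⁴/(4πε₀ℏ)² = 4.354e-18 J
ratio = 1.957e9 / 4.354e-18 = 4.494e26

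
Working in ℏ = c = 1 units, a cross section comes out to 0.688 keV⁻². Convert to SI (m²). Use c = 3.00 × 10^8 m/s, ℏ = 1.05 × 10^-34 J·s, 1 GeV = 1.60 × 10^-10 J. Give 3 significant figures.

2.67 × 10^-20 m²

Area is [L]² = [E]⁻²·(ℏc)²; restore (ℏc)².
1 GeV⁻² → (ℏc)² × (1 GeV in J)⁻² = 3.88 × 10^-32 m².
Convert the energy scale: 0.688 keV⁻² = 6.88 × 10^11 GeV⁻².
Result: 6.88 × 10^11 × 3.88 × 10^-32 = 2.67 × 10^-20 m².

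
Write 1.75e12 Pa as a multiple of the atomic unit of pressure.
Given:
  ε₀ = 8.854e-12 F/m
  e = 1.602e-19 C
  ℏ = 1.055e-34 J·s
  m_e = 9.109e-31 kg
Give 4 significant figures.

0.05974

atomic unit of pressure: P_au = E_h/a₀³ = m_e⁴e¹⁰/((4πε₀)⁵ℏ⁸) = 2.929e13 Pa.
1.75e12 / 2.929e13 = 0.05974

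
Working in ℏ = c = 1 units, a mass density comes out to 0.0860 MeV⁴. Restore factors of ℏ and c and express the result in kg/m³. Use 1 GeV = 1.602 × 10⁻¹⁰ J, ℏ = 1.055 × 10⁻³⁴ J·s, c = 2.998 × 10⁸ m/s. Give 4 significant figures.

1.992 × 10⁷ kg/m³

Mass density is [E]/(c²[L]³) = [E]⁴/(ℏ³c⁵).
1 GeV⁴ → 1/(ℏ³c⁵) × (1 GeV in J)⁴ = 2.316 × 10²⁰ kg/m³.
Convert the energy scale: 0.0860 MeV⁴ = 8.60 × 10⁻¹⁴ GeV⁴.
Result: 8.60 × 10⁻¹⁴ × 2.316 × 10²⁰ = 1.992 × 10⁷ kg/m³.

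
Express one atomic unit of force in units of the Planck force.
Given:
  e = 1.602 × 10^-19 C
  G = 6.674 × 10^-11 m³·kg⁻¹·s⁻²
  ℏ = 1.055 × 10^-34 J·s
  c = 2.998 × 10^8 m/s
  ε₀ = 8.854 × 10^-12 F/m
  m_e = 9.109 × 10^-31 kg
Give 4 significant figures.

atomic unit of force: F_au = E_h/a₀ = m_e²e⁶/((4πε₀)³ℏ⁴) = 8.220 × 10^-8 N
Planck force: F_P = c⁴/G = 1.210 × 10^44 N
ratio = 8.220 × 10^-8 / 1.210 × 10^44 = 6.791 × 10^-52

6.791 × 10^-52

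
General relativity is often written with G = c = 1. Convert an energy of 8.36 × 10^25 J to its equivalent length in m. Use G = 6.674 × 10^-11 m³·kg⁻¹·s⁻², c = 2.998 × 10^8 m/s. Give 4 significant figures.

Energy → length via G/c⁴.
8.36 × 10^25 J × (G/c⁴) = 6.907 × 10^-19 m

6.907 × 10^-19 m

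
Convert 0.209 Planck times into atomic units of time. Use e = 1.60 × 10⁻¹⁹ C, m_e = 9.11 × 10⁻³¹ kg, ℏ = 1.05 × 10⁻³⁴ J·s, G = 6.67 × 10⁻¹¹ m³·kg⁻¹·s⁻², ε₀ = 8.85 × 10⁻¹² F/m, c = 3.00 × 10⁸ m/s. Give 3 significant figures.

4.68 × 10⁻²⁸

Planck time: t_P = √(ℏG/c⁵) = 5.37 × 10⁻⁴⁴ s
atomic unit of time: τ_au = (4πε₀)²ℏ³/(m_e e⁴) = 2.40 × 10⁻¹⁷ s
0.209 × 5.37 × 10⁻⁴⁴ / 2.40 × 10⁻¹⁷ = 4.68 × 10⁻²⁸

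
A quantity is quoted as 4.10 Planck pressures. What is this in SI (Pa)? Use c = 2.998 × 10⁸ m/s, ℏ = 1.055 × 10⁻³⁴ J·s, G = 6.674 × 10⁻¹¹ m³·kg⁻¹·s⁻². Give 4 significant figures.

1.899 × 10¹¹⁴ Pa

One Planck pressure: p_P = c⁷/(ℏG²) = 4.632 × 10¹¹³ Pa.
4.10 × 4.632 × 10¹¹³ Pa = 1.899 × 10¹¹⁴ Pa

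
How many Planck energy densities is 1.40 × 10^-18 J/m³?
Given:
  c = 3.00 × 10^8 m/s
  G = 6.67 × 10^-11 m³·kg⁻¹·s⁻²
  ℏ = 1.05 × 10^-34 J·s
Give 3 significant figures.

Planck energy density: u_P = c⁷/(ℏG²) = 4.68 × 10^113 J/m³.
1.40 × 10^-18 / 4.68 × 10^113 = 2.99 × 10^-132

2.99 × 10^-132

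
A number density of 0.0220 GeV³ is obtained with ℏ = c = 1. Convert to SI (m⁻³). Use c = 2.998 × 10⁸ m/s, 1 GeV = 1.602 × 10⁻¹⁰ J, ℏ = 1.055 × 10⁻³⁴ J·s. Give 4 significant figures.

Number density is [L]⁻³ = [E]³/(ℏc)³.
1 GeV³ → 1/(ℏc)³ × (1 GeV in J)³ = 1.299 × 10⁴⁷ m⁻³.
Result: 0.0220 × 1.299 × 10⁴⁷ = 2.859 × 10⁴⁵ m⁻³.

2.859 × 10⁴⁵ m⁻³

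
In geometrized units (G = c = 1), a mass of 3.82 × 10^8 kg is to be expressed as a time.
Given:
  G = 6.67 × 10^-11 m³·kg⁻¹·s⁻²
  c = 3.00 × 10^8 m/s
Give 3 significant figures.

9.44 × 10^-28 s

Mass → time via G/c³.
3.82 × 10^8 kg × (G/c³) = 9.44 × 10^-28 s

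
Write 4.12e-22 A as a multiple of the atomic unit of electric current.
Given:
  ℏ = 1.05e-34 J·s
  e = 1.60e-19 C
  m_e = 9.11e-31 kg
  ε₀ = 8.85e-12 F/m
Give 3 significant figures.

atomic unit of electric current: I_au = e E_h/ℏ = m_e e⁵/((4πε₀)²ℏ³) = 6.67e-3 A.
4.12e-22 / 6.67e-3 = 6.18e-20

6.18e-20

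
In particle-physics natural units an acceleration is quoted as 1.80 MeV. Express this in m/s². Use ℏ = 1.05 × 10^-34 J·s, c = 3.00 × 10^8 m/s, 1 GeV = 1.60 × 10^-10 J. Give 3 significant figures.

8.23 × 10^29 m/s²

Acceleration is [L]/[T]² = c·[E]/ℏ.
1 GeV → c/ℏ × (1 GeV in J) = 4.57 × 10^32 m/s².
Convert the energy scale: 1.80 MeV = 1.80 × 10^-3 GeV.
Result: 1.80 × 10^-3 × 4.57 × 10^32 = 8.23 × 10^29 m/s².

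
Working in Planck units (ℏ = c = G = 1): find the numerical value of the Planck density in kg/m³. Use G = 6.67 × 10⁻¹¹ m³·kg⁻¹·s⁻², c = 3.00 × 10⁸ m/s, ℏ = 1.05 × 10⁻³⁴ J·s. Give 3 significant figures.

5.20 × 10⁹⁶ kg/m³

From ℏ = c = G = 1 the density scale is ρ_P = c⁵/(ℏG²).
  = 2.43 × 10⁴² / 4.67 × 10⁻⁵⁵
  = 5.20 × 10⁹⁶ kg/m³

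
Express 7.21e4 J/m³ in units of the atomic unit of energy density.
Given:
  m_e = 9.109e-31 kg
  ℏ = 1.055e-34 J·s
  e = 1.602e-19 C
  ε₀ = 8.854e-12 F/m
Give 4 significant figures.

atomic unit of energy density: u_au = E_h/a₀³ = m_e⁴e¹⁰/((4πε₀)⁵ℏ⁸) = 2.929e13 J/m³.
7.21e4 / 2.929e13 = 2.461e-9

2.461e-9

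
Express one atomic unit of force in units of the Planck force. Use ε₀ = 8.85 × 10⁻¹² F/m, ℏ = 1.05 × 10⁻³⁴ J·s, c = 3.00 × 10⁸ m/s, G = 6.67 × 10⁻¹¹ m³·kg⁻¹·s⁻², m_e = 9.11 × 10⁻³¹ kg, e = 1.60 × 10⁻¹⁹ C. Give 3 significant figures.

atomic unit of force: F_au = E_h/a₀ = m_e²e⁶/((4πε₀)³ℏ⁴) = 8.33 × 10⁻⁸ N
Planck force: F_P = c⁴/G = 1.21 × 10⁴⁴ N
ratio = 8.33 × 10⁻⁸ / 1.21 × 10⁴⁴ = 6.86 × 10⁻⁵²

6.86 × 10⁻⁵²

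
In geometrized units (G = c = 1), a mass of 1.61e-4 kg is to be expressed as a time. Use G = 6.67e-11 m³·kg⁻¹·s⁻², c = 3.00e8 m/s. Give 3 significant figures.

Mass → time via G/c³.
1.61e-4 kg × (G/c³) = 3.98e-40 s

3.98e-40 s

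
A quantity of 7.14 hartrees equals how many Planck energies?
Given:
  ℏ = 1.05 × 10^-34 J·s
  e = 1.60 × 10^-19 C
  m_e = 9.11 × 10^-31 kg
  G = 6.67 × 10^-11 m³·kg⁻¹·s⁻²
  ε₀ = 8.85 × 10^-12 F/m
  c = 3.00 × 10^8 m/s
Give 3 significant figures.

hartree: E_h = m_e e⁴/(4πε₀ℏ)² = 4.38 × 10^-18 J
Planck energy: E_P = √(ℏc⁵/G) = 1.96 × 10^9 J
7.14 × 4.38 × 10^-18 / 1.96 × 10^9 = 1.60 × 10^-26

1.60 × 10^-26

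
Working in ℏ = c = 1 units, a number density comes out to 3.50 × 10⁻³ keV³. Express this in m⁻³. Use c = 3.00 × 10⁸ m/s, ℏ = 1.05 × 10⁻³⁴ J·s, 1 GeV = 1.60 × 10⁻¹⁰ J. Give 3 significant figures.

Number density is [L]⁻³ = [E]³/(ℏc)³.
1 GeV³ → 1/(ℏc)³ × (1 GeV in J)³ = 1.31 × 10⁴⁷ m⁻³.
Convert the energy scale: 3.50 × 10⁻³ keV³ = 3.50 × 10⁻²¹ GeV³.
Result: 3.50 × 10⁻²¹ × 1.31 × 10⁴⁷ = 4.59 × 10²⁶ m⁻³.

4.59 × 10²⁶ m⁻³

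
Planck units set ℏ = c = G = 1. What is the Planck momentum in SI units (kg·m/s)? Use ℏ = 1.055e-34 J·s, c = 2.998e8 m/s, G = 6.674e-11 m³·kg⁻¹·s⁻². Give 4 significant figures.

6.527 kg·m/s

Dimensional analysis gives p_P = √(ℏc³/G).
  = √(42.60)
  = 6.527 kg·m/s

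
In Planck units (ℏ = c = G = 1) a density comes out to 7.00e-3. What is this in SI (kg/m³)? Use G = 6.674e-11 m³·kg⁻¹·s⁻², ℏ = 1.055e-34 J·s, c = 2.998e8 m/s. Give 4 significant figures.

One Planck density: ρ_P = c⁵/(ℏG²) = 5.154e96 kg/m³.
7.00e-3 × 5.154e96 kg/m³ = 3.608e94 kg/m³

3.608e94 kg/m³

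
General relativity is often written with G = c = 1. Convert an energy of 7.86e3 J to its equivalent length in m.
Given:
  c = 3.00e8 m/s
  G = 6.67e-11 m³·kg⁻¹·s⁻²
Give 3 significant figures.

Energy → length via G/c⁴.
7.86e3 J × (G/c⁴) = 6.47e-41 m

6.47e-41 m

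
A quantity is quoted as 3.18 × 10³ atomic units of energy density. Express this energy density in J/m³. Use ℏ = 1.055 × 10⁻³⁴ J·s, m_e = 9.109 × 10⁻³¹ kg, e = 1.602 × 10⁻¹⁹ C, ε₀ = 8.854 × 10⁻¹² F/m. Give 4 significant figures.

One atomic unit of energy density: u_au = E_h/a₀³ = m_e⁴e¹⁰/((4πε₀)⁵ℏ⁸) = 2.929 × 10¹³ J/m³.
3.18 × 10³ × 2.929 × 10¹³ J/m³ = 9.315 × 10¹⁶ J/m³

9.315 × 10¹⁶ J/m³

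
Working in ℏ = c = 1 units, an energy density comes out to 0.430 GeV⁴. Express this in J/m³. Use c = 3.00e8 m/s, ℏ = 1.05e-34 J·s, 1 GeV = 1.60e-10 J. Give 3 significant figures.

[E]/[L]³ = [E]⁴/(ℏc)³; restore (ℏc)⁻³.
1 GeV⁴ → 1/(ℏc)³ × (1 GeV in J)⁴ = 2.10e37 J/m³.
Result: 0.430 × 2.10e37 = 9.02e36 J/m³.

9.02e36 J/m³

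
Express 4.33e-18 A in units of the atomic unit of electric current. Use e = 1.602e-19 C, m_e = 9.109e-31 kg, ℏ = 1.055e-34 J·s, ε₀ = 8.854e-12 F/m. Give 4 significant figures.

6.549e-16

atomic unit of electric current: I_au = e E_h/ℏ = m_e e⁵/((4πε₀)²ℏ³) = 6.612e-3 A.
4.33e-18 / 6.612e-3 = 6.549e-16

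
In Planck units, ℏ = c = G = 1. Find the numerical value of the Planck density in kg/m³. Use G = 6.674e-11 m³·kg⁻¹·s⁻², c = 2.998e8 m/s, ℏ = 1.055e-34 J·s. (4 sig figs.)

5.154e96 kg/m³

The unique combination of the constants set to 1 with dimensions of density is ρ_P = c⁵/(ℏG²).
  = 2.422e42 / 4.699e-55
  = 5.154e96 kg/m³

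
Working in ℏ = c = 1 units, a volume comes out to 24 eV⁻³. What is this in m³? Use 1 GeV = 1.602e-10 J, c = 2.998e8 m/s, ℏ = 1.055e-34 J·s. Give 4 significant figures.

1.847e-19 m³

Volume is [L]³ = [E]⁻³·(ℏc)³.
1 GeV⁻³ → (ℏc)³ × (1 GeV in J)⁻³ = 7.696e-48 m³.
Convert the energy scale: 24 eV⁻³ = 2.40e28 GeV⁻³.
Result: 2.40e28 × 7.696e-48 = 1.847e-19 m³.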